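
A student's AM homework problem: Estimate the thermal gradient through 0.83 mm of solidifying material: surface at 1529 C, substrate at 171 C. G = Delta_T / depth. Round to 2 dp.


G = (1529-171)/0.83 = 1636.14 C/mm


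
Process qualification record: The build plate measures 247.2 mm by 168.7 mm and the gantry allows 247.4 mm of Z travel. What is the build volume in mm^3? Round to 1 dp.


V = 247.2 * 168.7 * 247.4 = 10317233.1 mm^3


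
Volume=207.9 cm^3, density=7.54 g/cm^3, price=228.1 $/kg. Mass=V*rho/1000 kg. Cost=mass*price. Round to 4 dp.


Mass = 207.9*7.54/1000 = 1.567566 kg
Cost = 1.567566 * 228.1 = 357.5618 $


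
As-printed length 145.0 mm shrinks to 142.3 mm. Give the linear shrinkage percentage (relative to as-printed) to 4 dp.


Shrinkage = ((145.0-142.3)/145.0)*100 = 1.8621 %


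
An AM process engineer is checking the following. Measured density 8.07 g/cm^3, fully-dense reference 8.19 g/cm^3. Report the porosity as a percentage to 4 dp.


Porosity = (1-8.07/8.19)*100 = 1.4652 %


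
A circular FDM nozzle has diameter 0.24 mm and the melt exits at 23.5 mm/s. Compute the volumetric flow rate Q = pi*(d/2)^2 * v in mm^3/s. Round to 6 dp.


A = pi*(0.24/2)^2 = 0.04523893 mm^2
Q = 0.04523893 * 23.5 = 1.063115 mm^3/s


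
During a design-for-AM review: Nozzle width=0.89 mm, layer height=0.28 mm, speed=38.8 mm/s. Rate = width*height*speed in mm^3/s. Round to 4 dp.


Rate = 0.89 * 0.28 * 38.8 = 9.669 mm^3/s


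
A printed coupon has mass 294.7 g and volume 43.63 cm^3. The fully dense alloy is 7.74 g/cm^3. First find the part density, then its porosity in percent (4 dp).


rho_part = 294.7 / 43.63 = 6.7545267 g/cm^3
Porosity = (1 - 6.7545267/7.74)*100 = 12.7322 %


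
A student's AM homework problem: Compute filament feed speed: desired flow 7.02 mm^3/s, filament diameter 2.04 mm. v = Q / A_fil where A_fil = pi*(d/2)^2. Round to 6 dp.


A = pi*(2.04/2)^2 = 3.268513
v = 7.02 / 3.268513 = 2.147766 mm/s


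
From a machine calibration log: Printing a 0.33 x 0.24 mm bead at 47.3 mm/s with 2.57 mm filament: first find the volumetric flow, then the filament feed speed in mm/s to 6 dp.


Q = 0.33 * 0.24 * 47.3 = 3.74616 mm^3/s
A_fil = pi*(2.57/2)^2 = 5.18747633 mm^2
v_feed = 3.74616 / 5.18747633 = 0.722155 mm/s


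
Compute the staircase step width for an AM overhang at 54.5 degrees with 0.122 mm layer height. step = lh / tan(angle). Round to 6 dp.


step = 0.122 / tan(54.5) = 0.087022 mm


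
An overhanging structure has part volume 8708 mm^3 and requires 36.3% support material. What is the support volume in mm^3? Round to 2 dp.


V_support = 8708 * 0.363 = 3161.0 mm^3


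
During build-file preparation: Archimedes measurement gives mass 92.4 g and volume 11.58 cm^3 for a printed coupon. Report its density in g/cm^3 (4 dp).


rho = 92.4 / 11.58 = 7.9793 g/cm^3


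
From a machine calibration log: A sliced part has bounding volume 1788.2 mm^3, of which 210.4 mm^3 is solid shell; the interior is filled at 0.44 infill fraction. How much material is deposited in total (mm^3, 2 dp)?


V_infill = (1788.2 - 210.4) * 0.44 = 694.23
V_total = 210.4 + 694.23 = 904.63 mm^3


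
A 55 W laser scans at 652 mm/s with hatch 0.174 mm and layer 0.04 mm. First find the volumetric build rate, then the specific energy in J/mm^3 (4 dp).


Build rate = 652 * 0.174 * 0.04 = 4.53792 mm^3/s
SE = 55 / 4.53792 = 12.1201 J/mm^3


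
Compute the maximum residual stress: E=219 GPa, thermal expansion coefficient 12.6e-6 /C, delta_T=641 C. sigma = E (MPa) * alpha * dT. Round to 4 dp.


sigma = 219*1000 * 12.6e-6 * 641 = 1768.7754 MPa


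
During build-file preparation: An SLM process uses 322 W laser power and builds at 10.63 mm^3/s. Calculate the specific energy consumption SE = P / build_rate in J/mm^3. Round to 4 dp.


SE = 322 / 10.63 = 30.2916 J/mm^3


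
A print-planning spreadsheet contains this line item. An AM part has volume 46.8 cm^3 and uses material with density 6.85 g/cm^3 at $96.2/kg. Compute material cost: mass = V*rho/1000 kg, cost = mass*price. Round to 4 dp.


Mass = 46.8*6.85/1000 = 0.32058 kg
Cost = 0.32058 * 96.2 = 30.8398 $


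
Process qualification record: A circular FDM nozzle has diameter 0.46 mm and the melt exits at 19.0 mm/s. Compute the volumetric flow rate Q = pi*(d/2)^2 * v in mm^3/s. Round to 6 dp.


A = pi*(0.46/2)^2 = 0.16619025 mm^2
Q = 0.16619025 * 19.0 = 3.157615 mm^3/s


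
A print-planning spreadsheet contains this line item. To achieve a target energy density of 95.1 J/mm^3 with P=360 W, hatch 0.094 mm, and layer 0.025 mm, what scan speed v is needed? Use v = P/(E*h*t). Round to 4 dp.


v = 360 / (95.1*0.094*0.025) = 1610.8464 mm/s


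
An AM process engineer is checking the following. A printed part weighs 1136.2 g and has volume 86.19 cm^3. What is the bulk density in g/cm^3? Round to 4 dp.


rho = 1136.2 / 86.19 = 13.1825 g/cm^3


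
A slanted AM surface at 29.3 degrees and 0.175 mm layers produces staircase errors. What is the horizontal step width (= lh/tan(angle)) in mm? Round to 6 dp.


step = 0.175 / tan(29.3) = 0.311846 mm


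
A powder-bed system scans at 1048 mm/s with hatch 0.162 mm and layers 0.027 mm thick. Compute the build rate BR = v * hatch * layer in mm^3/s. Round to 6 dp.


Rate = 1048 * 0.162 * 0.027 = 4.583952 mm^3/s


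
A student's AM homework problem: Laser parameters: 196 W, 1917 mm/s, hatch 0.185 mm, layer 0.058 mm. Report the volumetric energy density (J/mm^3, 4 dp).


E = 196 / (1917*0.185*0.058) = 9.5287 J/mm^3


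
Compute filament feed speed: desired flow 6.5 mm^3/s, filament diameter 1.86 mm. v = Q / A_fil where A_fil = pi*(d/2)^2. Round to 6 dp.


A = pi*(1.86/2)^2 = 2.717163
v = 6.5 / 2.717163 = 2.392201 mm/s


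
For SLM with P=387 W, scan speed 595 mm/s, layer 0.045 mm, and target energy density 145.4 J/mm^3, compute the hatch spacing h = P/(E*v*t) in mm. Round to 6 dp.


h = 387 / (145.4*595*0.045) = 0.099407 mm


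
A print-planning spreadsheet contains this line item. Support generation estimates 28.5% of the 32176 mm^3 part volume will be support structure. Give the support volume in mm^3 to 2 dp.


V_support = 32176 * 0.285 = 9170.16 mm^3


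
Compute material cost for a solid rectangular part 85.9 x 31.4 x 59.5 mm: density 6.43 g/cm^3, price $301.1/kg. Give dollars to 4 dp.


V = 85.9 * 31.4 * 59.5 = 160486.97 mm^3 = 160.48697 cm^3
Mass = 160.48697 * 6.43 / 1000 = 1.03193122 kg
Cost = 1.03193122 * 301.1 = 310.7145 $


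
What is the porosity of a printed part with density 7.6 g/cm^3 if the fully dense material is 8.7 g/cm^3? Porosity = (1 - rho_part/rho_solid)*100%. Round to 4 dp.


Porosity = (1-7.6/8.7)*100 = 12.6437 %


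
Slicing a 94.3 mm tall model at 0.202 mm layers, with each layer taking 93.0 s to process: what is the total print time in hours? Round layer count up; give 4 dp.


Layers = ceil(94.3/0.202) = 467
t = 467 * 93.0 / 3600 = 12.0642 hrs


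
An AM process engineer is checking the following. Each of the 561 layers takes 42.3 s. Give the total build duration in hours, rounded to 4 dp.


t = 561 * 42.3 / 3600 = 6.5918 hrs


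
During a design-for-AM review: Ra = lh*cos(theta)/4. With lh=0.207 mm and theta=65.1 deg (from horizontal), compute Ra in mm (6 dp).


Ra = 0.207 * cos(65.1) / 4 = 0.021789 mm


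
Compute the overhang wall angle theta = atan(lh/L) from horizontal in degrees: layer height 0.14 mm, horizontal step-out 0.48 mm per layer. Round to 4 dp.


angle = atan(0.14/0.48) = 16.2602 degrees


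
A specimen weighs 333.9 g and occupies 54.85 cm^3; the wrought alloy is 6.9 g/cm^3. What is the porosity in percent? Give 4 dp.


rho_part = 333.9 / 54.85 = 6.08751139 g/cm^3
Porosity = (1 - 6.08751139/6.9)*100 = 11.7752 %


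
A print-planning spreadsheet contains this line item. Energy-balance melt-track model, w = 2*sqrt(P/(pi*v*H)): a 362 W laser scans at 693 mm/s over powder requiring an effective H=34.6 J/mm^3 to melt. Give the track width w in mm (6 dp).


w = 2*sqrt(362/(pi*693*34.6)) = 0.138645 mm


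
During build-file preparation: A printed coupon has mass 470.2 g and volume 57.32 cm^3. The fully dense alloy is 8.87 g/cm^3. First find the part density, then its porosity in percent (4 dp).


rho_part = 470.2 / 57.32 = 8.20307048 g/cm^3
Porosity = (1 - 8.20307048/8.87)*100 = 7.5189 %


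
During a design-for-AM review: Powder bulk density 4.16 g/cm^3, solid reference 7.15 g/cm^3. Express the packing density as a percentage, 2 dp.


Packing = (4.16/7.15)*100 = 58.18 %


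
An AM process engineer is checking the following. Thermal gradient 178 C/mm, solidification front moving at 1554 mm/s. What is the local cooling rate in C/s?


CR = 178 * 1554 = 276612 C/s


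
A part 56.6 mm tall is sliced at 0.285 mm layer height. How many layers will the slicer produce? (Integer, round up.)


Layers = ceil(56.6/0.285) = 199


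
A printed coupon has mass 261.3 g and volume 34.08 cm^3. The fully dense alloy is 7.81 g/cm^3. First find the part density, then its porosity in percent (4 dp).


rho_part = 261.3 / 34.08 = 7.66725352 g/cm^3
Porosity = (1 - 7.66725352/7.81)*100 = 1.8277 %


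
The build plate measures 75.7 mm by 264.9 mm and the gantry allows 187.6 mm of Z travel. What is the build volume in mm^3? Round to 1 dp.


V = 75.7 * 264.9 * 187.6 = 3761929.7 mm^3


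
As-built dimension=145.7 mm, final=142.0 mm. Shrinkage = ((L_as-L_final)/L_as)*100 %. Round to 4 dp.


Shrinkage = ((145.7-142.0)/145.7)*100 = 2.5395 %


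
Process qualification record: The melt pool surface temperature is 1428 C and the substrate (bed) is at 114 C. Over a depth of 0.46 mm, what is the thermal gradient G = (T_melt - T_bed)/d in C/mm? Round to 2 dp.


G = (1428-114)/0.46 = 2856.52 C/mm


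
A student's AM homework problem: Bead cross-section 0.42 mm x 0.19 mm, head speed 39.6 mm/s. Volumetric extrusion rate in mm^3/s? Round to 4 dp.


Rate = 0.42 * 0.19 * 39.6 = 3.1601 mm^3/s


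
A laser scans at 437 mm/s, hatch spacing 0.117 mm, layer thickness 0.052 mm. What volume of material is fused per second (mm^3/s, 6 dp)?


Rate = 437 * 0.117 * 0.052 = 2.658708 mm^3/s


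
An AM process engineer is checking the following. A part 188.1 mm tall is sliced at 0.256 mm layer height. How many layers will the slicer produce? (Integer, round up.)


Layers = ceil(188.1/0.256) = 735


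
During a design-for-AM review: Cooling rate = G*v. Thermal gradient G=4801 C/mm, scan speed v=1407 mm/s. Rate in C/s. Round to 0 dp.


CR = 4801 * 1407 = 6755007 C/s


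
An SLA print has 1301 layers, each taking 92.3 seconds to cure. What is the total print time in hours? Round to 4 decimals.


t = 1301 * 92.3 / 3600 = 33.3562 hrs


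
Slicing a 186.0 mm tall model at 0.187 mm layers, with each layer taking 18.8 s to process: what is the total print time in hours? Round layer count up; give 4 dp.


Layers = ceil(186.0/0.187) = 995
t = 995 * 18.8 / 3600 = 5.1961 hrs


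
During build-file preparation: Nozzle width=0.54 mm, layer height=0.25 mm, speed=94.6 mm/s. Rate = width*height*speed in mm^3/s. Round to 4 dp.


Rate = 0.54 * 0.25 * 94.6 = 12.771 mm^3/s


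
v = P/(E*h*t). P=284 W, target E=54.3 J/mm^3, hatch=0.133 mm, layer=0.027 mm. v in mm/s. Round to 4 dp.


v = 284 / (54.3*0.133*0.027) = 1456.4752 mm/s


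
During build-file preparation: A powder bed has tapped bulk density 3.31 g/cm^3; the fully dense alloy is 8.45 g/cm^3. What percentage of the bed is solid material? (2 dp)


Packing = (3.31/8.45)*100 = 39.17 %


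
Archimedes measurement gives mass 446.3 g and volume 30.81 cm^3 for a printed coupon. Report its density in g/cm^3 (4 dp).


rho = 446.3 / 30.81 = 14.4856 g/cm^3


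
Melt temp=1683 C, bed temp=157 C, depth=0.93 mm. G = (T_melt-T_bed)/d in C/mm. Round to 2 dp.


G = (1683-157)/0.93 = 1640.86 C/mm


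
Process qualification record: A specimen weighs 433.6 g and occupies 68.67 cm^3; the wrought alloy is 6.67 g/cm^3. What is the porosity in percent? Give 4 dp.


rho_part = 433.6 / 68.67 = 6.31425659 g/cm^3
Porosity = (1 - 6.31425659/6.67)*100 = 5.3335 %


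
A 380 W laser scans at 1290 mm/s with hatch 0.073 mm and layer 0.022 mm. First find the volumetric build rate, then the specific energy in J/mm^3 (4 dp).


Build rate = 1290 * 0.073 * 0.022 = 2.07174 mm^3/s
SE = 380 / 2.07174 = 183.4207 J/mm^3


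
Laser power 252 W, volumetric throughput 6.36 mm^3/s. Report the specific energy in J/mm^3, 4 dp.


SE = 252 / 6.36 = 39.6226 J/mm^3


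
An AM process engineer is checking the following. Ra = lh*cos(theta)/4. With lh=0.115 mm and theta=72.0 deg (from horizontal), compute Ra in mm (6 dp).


Ra = 0.115 * cos(72.0) / 4 = 0.008884 mm


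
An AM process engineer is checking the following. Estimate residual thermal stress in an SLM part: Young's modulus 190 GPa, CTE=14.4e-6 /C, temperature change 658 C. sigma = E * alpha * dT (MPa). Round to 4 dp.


sigma = 190*1000 * 14.4e-6 * 658 = 1800.288 MPa


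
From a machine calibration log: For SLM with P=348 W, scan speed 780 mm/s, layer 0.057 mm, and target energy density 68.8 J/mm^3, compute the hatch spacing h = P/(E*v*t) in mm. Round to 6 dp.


h = 348 / (68.8*780*0.057) = 0.113768 mm


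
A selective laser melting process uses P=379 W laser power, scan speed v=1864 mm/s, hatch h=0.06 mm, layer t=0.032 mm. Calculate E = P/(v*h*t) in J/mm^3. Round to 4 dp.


E = 379 / (1864*0.06*0.032) = 105.8991 J/mm^3


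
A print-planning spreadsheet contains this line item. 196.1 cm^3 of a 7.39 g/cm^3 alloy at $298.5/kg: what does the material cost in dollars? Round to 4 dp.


Mass = 196.1*7.39/1000 = 1.449179 kg
Cost = 1.449179 * 298.5 = 432.5799 $


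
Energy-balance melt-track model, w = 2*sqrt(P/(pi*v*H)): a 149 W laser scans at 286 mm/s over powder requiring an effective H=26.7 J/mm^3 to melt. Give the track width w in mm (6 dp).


w = 2*sqrt(149/(pi*286*26.7)) = 0.157619 mm


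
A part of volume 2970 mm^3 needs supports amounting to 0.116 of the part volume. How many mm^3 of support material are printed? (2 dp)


V_support = 2970 * 0.116 = 344.52 mm^3


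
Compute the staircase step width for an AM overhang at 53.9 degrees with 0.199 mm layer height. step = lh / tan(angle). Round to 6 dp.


step = 0.199 / tan(53.9) = 0.145113 mm


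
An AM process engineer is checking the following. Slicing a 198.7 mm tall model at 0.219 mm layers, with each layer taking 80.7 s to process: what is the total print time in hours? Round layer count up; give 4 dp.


Layers = ceil(198.7/0.219) = 908
t = 908 * 80.7 / 3600 = 20.3543 hrs


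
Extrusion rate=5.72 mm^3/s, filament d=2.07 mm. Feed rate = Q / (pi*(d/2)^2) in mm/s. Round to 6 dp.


A = pi*(2.07/2)^2 = 3.365353
v = 5.72 / 3.365353 = 1.699673 mm/s


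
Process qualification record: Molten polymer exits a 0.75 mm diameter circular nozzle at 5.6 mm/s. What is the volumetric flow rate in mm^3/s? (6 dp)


A = pi*(0.75/2)^2 = 0.44178647 mm^2
Q = 0.44178647 * 5.6 = 2.474004 mm^3/s


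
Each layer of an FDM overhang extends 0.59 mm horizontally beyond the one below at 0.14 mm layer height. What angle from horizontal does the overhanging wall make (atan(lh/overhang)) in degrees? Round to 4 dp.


angle = atan(0.14/0.59) = 13.3487 degrees


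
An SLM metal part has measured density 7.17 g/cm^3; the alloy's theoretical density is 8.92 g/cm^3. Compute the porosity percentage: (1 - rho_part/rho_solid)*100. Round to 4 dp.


Porosity = (1-7.17/8.92)*100 = 19.6188 %


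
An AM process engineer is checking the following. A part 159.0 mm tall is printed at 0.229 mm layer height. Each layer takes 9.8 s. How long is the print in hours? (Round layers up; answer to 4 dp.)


Layers = ceil(159.0/0.229) = 695
t = 695 * 9.8 / 3600 = 1.8919 hrs


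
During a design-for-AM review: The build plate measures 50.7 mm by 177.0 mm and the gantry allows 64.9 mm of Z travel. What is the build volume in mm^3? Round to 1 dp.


V = 50.7 * 177.0 * 64.9 = 582406.1 mm^3


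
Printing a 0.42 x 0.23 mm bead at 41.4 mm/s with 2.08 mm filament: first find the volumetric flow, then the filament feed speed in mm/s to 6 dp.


Q = 0.42 * 0.23 * 41.4 = 3.99924 mm^3/s
A_fil = pi*(2.08/2)^2 = 3.39794661 mm^2
v_feed = 3.99924 / 3.39794661 = 1.176958 mm/s


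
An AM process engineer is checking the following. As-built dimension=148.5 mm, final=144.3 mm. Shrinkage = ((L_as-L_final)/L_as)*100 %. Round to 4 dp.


Shrinkage = ((148.5-144.3)/148.5)*100 = 2.8283 %


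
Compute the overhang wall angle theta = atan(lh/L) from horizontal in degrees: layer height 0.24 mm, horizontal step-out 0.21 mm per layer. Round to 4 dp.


angle = atan(0.24/0.21) = 48.8141 degrees


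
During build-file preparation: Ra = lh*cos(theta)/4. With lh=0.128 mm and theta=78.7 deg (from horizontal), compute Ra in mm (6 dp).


Ra = 0.128 * cos(78.7) / 4 = 0.00627 mm


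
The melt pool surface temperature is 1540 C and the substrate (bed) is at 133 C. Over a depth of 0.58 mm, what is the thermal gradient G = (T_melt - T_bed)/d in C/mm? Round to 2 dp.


G = (1540-133)/0.58 = 2425.86 C/mm


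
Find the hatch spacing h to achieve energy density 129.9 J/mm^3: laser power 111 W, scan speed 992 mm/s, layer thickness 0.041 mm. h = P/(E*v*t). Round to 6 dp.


h = 111 / (129.9*992*0.041) = 0.02101 mm


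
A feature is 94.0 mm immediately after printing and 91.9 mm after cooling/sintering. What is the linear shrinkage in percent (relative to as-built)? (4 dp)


Shrinkage = ((94.0-91.9)/94.0)*100 = 2.234 %


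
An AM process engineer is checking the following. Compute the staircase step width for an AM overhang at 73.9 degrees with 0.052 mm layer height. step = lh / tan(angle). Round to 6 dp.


step = 0.052 / tan(73.9) = 0.015009 mm


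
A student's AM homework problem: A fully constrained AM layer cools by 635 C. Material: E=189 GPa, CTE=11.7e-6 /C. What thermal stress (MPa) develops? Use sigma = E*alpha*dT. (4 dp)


sigma = 189*1000 * 11.7e-6 * 635 = 1404.1755 MPa


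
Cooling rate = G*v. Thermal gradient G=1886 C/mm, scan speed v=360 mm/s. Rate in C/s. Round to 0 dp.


CR = 1886 * 360 = 678960 C/s


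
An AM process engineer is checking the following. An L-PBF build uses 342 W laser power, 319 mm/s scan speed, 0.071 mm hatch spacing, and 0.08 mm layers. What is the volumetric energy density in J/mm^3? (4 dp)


E = 342 / (319*0.071*0.08) = 188.7501 J/mm^3


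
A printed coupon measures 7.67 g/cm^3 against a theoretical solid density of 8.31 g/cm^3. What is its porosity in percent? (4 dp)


Porosity = (1-7.67/8.31)*100 = 7.7016 %


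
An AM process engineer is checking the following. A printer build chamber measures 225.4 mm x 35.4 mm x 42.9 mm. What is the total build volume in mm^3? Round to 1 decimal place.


V = 225.4 * 35.4 * 42.9 = 342306.0 mm^3


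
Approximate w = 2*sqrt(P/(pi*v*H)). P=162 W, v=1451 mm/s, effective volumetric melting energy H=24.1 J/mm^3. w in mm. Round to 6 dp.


w = 2*sqrt(162/(pi*1451*24.1)) = 0.076802 mm


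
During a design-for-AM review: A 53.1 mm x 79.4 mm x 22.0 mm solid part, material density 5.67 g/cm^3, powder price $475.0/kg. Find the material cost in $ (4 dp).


V = 53.1 * 79.4 * 22.0 = 92755.08 mm^3 = 92.75508 cm^3
Mass = 92.75508 * 5.67 / 1000 = 0.5259213 kg
Cost = 0.5259213 * 475.0 = 249.8126 $


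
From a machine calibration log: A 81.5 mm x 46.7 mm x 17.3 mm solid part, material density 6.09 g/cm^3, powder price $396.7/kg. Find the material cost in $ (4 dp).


V = 81.5 * 46.7 * 17.3 = 65844.665 mm^3 = 65.844665 cm^3
Mass = 65.844665 * 6.09 / 1000 = 0.40099401 kg
Cost = 0.40099401 * 396.7 = 159.0743 $


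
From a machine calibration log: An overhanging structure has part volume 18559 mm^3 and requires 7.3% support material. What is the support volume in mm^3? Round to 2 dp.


V_support = 18559 * 0.073 = 1354.81 mm^3


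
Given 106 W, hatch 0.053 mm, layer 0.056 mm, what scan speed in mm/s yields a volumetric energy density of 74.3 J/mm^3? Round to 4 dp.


v = 106 / (74.3*0.053*0.056) = 480.6768 mm/s


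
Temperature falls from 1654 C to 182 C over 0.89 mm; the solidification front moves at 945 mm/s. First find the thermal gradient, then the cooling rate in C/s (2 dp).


G = (1654-182)/0.89 = 1653.93258427 C/mm
CR = 1653.93258427 * 945 = 1562966.29 C/s


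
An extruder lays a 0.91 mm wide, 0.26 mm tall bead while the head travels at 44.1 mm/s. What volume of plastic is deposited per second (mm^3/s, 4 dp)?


Rate = 0.91 * 0.26 * 44.1 = 10.4341 mm^3/s


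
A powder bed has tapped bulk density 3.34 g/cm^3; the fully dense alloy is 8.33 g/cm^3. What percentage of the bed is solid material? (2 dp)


Packing = (3.34/8.33)*100 = 40.1 %


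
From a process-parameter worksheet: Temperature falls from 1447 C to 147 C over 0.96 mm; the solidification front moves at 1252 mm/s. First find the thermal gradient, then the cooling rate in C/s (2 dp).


G = (1447-147)/0.96 = 1354.16666667 C/mm
CR = 1354.16666667 * 1252 = 1695416.67 C/s


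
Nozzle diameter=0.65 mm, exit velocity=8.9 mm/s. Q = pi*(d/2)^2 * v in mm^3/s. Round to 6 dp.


A = pi*(0.65/2)^2 = 0.33183072 mm^2
Q = 0.33183072 * 8.9 = 2.953293 mm^3/s


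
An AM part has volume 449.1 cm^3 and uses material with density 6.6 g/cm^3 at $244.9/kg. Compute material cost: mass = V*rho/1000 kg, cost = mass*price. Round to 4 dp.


Mass = 449.1*6.6/1000 = 2.96406 kg
Cost = 2.96406 * 244.9 = 725.8983 $


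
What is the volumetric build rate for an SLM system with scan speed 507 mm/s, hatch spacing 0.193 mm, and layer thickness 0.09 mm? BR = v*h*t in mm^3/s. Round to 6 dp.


Rate = 507 * 0.193 * 0.09 = 8.80659 mm^3/s


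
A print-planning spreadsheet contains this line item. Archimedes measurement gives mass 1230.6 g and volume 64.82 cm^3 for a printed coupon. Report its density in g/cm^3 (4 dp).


rho = 1230.6 / 64.82 = 18.9849 g/cm^3


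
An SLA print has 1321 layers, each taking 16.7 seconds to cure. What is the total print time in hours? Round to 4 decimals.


t = 1321 * 16.7 / 3600 = 6.128 hrs


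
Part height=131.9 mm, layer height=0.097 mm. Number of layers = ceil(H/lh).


Layers = ceil(131.9/0.097) = 1360


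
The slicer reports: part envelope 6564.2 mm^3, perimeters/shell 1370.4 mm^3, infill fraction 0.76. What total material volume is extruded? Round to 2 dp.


V_infill = (6564.2 - 1370.4) * 0.76 = 3947.29
V_total = 1370.4 + 3947.29 = 5317.69 mm^3


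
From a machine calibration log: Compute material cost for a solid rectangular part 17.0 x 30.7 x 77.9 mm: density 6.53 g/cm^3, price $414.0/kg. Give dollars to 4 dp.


V = 17.0 * 30.7 * 77.9 = 40656.01 mm^3 = 40.65601 cm^3
Mass = 40.65601 * 6.53 / 1000 = 0.26548375 kg
Cost = 0.26548375 * 414.0 = 109.9103 $


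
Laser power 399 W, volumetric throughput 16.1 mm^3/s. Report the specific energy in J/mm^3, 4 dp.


SE = 399 / 16.1 = 24.7826 J/mm^3


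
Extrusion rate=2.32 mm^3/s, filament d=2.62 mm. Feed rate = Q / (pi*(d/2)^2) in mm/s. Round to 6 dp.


A = pi*(2.62/2)^2 = 5.391287
v = 2.32 / 5.391287 = 0.430324 mm/s


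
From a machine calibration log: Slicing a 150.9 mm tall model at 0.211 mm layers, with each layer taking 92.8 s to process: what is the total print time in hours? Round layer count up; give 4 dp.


Layers = ceil(150.9/0.211) = 716
t = 716 * 92.8 / 3600 = 18.4569 hrs


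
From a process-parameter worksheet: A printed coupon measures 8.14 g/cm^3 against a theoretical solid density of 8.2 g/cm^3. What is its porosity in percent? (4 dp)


Porosity = (1-8.14/8.2)*100 = 0.7317 %


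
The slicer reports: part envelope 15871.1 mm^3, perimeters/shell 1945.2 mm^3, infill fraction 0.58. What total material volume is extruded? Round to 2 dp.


V_infill = (15871.1 - 1945.2) * 0.58 = 8077.02
V_total = 1945.2 + 8077.02 = 10022.22 mm^3


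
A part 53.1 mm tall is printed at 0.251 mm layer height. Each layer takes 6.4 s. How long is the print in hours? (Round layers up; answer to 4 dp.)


Layers = ceil(53.1/0.251) = 212
t = 212 * 6.4 / 3600 = 0.3769 hrs


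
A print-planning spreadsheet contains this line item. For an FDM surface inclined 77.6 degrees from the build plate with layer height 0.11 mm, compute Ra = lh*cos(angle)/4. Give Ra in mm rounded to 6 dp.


Ra = 0.11 * cos(77.6) / 4 = 0.005905 mm


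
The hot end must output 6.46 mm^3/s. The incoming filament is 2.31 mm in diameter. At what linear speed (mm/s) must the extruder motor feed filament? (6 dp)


A = pi*(2.31/2)^2 = 4.190963
v = 6.46 / 4.190963 = 1.541412 mm/s


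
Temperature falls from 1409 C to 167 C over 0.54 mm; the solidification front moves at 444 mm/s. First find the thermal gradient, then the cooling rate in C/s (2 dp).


G = (1409-167)/0.54 = 2300.0 C/mm
CR = 2300.0 * 444 = 1021200.0 C/s


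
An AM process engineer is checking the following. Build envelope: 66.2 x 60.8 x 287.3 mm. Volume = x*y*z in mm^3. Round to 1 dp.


V = 66.2 * 60.8 * 287.3 = 1156371.0 mm^3


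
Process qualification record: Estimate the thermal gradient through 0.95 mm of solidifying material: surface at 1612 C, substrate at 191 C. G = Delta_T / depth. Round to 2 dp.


G = (1612-191)/0.95 = 1495.79 C/mm


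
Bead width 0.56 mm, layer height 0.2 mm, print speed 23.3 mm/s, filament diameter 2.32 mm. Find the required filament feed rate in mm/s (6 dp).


Q = 0.56 * 0.2 * 23.3 = 2.6096 mm^3/s
A_fil = pi*(2.32/2)^2 = 4.22732707 mm^2
v_feed = 2.6096 / 4.22732707 = 0.617317 mm/s


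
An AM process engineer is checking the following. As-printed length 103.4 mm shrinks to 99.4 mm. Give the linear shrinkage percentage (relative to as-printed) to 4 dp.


Shrinkage = ((103.4-99.4)/103.4)*100 = 3.8685 %


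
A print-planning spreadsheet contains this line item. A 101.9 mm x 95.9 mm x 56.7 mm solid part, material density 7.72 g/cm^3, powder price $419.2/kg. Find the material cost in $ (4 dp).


V = 101.9 * 95.9 * 56.7 = 554084.307 mm^3 = 554.084307 cm^3
Mass = 554.084307 * 7.72 / 1000 = 4.27753085 kg
Cost = 4.27753085 * 419.2 = 1793.1409 $


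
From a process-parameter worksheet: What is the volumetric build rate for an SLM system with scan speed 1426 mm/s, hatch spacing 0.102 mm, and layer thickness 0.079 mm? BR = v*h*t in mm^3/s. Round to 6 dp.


Rate = 1426 * 0.102 * 0.079 = 11.490708 mm^3/s


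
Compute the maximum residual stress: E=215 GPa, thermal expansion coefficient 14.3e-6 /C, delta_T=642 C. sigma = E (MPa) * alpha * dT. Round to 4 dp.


sigma = 215*1000 * 14.3e-6 * 642 = 1973.829 MPa


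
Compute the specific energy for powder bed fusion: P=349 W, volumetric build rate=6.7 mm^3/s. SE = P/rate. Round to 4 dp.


SE = 349 / 6.7 = 52.0896 J/mm^3


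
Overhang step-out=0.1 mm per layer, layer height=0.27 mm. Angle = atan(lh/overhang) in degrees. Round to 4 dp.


angle = atan(0.27/0.1) = 69.6769 degrees


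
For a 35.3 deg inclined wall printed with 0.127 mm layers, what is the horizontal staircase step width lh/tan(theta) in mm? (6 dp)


step = 0.127 / tan(35.3) = 0.179369 mm


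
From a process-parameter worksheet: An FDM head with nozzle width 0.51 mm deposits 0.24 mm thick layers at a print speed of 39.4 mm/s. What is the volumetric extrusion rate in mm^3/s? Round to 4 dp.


Rate = 0.51 * 0.24 * 39.4 = 4.8226 mm^3/s


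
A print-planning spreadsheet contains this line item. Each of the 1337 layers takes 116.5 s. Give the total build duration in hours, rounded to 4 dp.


t = 1337 * 116.5 / 3600 = 43.2668 hrs


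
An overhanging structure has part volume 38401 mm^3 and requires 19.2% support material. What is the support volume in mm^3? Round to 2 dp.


V_support = 38401 * 0.192 = 7372.99 mm^3


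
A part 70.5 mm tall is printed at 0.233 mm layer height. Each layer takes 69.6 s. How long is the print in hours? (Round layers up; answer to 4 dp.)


Layers = ceil(70.5/0.233) = 303
t = 303 * 69.6 / 3600 = 5.858 hrs


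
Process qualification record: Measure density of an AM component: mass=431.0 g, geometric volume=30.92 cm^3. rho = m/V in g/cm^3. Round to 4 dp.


rho = 431.0 / 30.92 = 13.9392 g/cm^3


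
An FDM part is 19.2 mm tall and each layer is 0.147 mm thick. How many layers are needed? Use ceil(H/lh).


Layers = ceil(19.2/0.147) = 131


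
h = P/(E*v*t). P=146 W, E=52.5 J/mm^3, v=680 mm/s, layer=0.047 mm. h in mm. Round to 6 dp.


h = 146 / (52.5*680*0.047) = 0.087014 mm


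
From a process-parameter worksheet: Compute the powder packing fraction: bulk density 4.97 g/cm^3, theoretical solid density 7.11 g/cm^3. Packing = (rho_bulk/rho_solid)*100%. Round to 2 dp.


Packing = (4.97/7.11)*100 = 69.9 %


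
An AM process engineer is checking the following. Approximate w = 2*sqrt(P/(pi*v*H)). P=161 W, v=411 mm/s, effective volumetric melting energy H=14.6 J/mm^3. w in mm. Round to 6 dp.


w = 2*sqrt(161/(pi*411*14.6)) = 0.184829 mm


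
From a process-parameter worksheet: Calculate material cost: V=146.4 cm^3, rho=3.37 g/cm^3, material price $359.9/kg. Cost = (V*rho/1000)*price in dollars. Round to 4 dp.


Mass = 146.4*3.37/1000 = 0.493368 kg
Cost = 0.493368 * 359.9 = 177.5631 $


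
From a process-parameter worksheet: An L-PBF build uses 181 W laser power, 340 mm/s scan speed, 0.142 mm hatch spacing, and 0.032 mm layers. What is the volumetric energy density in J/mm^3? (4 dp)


E = 181 / (340*0.142*0.032) = 117.1551 J/mm^3


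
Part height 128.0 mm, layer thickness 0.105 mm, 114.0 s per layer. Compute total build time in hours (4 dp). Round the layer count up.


Layers = ceil(128.0/0.105) = 1220
t = 1220 * 114.0 / 3600 = 38.6333 hrs


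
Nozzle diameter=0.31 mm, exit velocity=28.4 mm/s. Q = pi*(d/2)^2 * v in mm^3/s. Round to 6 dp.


A = pi*(0.31/2)^2 = 0.07547676 mm^2
Q = 0.07547676 * 28.4 = 2.14354 mm^3/s


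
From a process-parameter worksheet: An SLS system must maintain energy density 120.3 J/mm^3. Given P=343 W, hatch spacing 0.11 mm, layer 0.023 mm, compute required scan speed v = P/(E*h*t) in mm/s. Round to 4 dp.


v = 343 / (120.3*0.11*0.023) = 1126.9586 mm/s


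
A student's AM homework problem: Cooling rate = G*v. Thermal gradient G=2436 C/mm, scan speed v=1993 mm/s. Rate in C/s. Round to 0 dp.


CR = 2436 * 1993 = 4854948 C/s


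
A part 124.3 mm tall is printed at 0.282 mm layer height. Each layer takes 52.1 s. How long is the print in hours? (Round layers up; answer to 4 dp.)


Layers = ceil(124.3/0.282) = 441
t = 441 * 52.1 / 3600 = 6.3823 hrs


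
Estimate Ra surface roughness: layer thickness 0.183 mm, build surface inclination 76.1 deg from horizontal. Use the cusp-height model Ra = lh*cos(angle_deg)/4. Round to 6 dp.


Ra = 0.183 * cos(76.1) / 4 = 0.01099 mm


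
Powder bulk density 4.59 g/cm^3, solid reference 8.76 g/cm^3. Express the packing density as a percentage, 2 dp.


Packing = (4.59/8.76)*100 = 52.4 %


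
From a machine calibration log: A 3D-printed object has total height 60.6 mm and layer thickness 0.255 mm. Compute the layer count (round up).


Layers = ceil(60.6/0.255) = 238


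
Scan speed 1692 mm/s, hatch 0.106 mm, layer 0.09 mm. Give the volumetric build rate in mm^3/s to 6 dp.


Rate = 1692 * 0.106 * 0.09 = 16.14168 mm^3/s


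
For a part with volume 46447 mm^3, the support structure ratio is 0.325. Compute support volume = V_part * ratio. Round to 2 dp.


V_support = 46447 * 0.325 = 15095.28 mm^3


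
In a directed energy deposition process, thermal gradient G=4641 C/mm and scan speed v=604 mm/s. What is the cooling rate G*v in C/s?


CR = 4641 * 604 = 2803164 C/s


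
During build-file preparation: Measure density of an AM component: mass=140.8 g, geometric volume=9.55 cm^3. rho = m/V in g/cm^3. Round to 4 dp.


rho = 140.8 / 9.55 = 14.7435 g/cm^3


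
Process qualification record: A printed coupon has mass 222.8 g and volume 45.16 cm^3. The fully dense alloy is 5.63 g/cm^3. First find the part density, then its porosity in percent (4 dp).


rho_part = 222.8 / 45.16 = 4.93356953 g/cm^3
Porosity = (1 - 4.93356953/5.63)*100 = 12.37 %


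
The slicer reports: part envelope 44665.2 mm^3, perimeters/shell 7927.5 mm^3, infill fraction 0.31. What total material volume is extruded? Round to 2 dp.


V_infill = (44665.2 - 7927.5) * 0.31 = 11388.69
V_total = 7927.5 + 11388.69 = 19316.19 mm^3


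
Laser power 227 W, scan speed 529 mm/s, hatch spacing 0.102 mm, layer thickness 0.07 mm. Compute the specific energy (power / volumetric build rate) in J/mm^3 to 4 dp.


Build rate = 529 * 0.102 * 0.07 = 3.77706 mm^3/s
SE = 227 / 3.77706 = 60.0997 J/mm^3


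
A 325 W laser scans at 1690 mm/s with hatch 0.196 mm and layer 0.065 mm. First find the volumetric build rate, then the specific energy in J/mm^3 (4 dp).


Build rate = 1690 * 0.196 * 0.065 = 21.5306 mm^3/s
SE = 325 / 21.5306 = 15.0948 J/mm^3


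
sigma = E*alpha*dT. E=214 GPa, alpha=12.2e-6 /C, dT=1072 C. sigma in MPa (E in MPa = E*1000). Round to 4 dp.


sigma = 214*1000 * 12.2e-6 * 1072 = 2798.7776 MPa


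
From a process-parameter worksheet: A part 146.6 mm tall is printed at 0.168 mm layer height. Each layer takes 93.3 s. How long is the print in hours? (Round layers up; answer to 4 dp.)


Layers = ceil(146.6/0.168) = 873
t = 873 * 93.3 / 3600 = 22.6253 hrs


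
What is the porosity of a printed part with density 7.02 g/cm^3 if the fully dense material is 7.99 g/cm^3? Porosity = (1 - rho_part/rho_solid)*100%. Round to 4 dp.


Porosity = (1-7.02/7.99)*100 = 12.1402 %


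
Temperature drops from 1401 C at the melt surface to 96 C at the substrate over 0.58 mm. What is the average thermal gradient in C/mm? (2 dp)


G = (1401-96)/0.58 = 2250.0 C/mm


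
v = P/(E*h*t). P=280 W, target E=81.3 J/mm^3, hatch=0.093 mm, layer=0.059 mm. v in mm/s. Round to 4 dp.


v = 280 / (81.3*0.093*0.059) = 627.6717 mm/s


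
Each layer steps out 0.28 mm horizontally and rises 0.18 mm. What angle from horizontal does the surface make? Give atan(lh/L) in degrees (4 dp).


angle = atan(0.18/0.28) = 32.7352 degrees


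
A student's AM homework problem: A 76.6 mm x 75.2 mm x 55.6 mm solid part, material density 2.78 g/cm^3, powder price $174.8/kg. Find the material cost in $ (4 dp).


V = 76.6 * 75.2 * 55.6 = 320273.792 mm^3 = 320.273792 cm^3
Mass = 320.273792 * 2.78 / 1000 = 0.89036114 kg
Cost = 0.89036114 * 174.8 = 155.6351 $


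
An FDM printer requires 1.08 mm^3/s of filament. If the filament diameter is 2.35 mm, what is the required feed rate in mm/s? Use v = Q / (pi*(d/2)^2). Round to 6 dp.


A = pi*(2.35/2)^2 = 4.337361
v = 1.08 / 4.337361 = 0.248999 mm/s


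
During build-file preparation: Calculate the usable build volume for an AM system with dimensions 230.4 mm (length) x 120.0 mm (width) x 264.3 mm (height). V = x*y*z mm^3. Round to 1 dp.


V = 230.4 * 120.0 * 264.3 = 7307366.4 mm^3


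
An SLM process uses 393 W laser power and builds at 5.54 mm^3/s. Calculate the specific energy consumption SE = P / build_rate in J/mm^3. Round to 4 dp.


SE = 393 / 5.54 = 70.9386 J/mm^3


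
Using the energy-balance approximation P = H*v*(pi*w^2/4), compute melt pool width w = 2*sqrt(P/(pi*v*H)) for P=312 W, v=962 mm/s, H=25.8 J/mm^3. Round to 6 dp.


w = 2*sqrt(312/(pi*962*25.8)) = 0.126513 mm


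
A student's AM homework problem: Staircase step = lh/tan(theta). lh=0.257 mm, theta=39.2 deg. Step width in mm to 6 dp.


step = 0.257 / tan(39.2) = 0.315113 mm


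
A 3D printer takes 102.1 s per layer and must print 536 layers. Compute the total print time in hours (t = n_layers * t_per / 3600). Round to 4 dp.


t = 536 * 102.1 / 3600 = 15.2016 hrs


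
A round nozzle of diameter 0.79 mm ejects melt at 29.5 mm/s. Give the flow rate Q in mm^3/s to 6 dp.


A = pi*(0.79/2)^2 = 0.49016699 mm^2
Q = 0.49016699 * 29.5 = 14.459926 mm^3/s


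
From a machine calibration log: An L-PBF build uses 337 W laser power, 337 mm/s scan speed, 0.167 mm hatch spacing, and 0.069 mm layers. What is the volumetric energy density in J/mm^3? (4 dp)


E = 337 / (337*0.167*0.069) = 86.783 J/mm^3


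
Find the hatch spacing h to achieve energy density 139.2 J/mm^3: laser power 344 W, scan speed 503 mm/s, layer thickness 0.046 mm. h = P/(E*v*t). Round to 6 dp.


h = 344 / (139.2*503*0.046) = 0.106805 mm


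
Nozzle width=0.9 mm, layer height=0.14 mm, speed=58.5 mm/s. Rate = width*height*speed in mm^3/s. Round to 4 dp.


Rate = 0.9 * 0.14 * 58.5 = 7.371 mm^3/s


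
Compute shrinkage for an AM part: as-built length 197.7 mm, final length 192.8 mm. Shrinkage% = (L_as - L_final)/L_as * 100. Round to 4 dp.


Shrinkage = ((197.7-192.8)/197.7)*100 = 2.4785 %


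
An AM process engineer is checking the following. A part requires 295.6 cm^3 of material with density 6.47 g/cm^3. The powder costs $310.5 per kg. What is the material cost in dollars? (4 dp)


Mass = 295.6*6.47/1000 = 1.912532 kg
Cost = 1.912532 * 310.5 = 593.8412 $


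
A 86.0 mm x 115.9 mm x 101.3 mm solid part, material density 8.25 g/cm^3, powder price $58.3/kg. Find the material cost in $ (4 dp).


V = 86.0 * 115.9 * 101.3 = 1009697.62 mm^3 = 1009.69762 cm^3
Mass = 1009.69762 * 8.25 / 1000 = 8.33000537 kg
Cost = 8.33000537 * 58.3 = 485.6393 $


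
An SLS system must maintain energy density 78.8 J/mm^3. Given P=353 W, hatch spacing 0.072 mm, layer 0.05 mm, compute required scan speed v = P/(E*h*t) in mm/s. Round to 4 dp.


v = 353 / (78.8*0.072*0.05) = 1244.3598 mm/s


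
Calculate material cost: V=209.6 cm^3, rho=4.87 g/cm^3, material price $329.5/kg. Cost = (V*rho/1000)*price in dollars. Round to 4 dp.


Mass = 209.6*4.87/1000 = 1.020752 kg
Cost = 1.020752 * 329.5 = 336.3378 $


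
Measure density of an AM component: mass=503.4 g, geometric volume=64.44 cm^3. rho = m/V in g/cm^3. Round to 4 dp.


rho = 503.4 / 64.44 = 7.8119 g/cm^3


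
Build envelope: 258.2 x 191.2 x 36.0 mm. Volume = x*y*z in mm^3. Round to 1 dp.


V = 258.2 * 191.2 * 36.0 = 1777242.2 mm^3


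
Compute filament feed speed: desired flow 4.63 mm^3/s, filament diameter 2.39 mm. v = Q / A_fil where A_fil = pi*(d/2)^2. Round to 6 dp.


A = pi*(2.39/2)^2 = 4.486273
v = 4.63 / 4.486273 = 1.032037 mm/s


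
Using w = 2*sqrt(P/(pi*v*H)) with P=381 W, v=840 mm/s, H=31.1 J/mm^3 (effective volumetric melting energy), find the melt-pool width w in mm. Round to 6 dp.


w = 2*sqrt(381/(pi*840*31.1)) = 0.136269 mm


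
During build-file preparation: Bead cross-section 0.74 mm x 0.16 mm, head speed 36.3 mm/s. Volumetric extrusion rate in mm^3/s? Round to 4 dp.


Rate = 0.74 * 0.16 * 36.3 = 4.2979 mm^3/s


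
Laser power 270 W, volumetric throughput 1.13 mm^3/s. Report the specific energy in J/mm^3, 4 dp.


SE = 270 / 1.13 = 238.9381 J/mm^3


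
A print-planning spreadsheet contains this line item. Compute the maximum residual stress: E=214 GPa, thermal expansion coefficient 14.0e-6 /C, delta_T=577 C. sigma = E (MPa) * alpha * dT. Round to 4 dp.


sigma = 214*1000 * 14.0e-6 * 577 = 1728.692 MPa


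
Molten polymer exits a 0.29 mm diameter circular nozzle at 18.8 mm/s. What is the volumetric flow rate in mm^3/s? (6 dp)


A = pi*(0.29/2)^2 = 0.06605199 mm^2
Q = 0.06605199 * 18.8 = 1.241777 mm^3/s


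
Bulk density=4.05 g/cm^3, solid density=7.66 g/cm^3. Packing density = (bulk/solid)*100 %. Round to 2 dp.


Packing = (4.05/7.66)*100 = 52.87 %


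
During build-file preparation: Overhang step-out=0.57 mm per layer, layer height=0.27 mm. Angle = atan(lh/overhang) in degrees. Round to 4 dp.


angle = atan(0.27/0.57) = 25.3462 degrees
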